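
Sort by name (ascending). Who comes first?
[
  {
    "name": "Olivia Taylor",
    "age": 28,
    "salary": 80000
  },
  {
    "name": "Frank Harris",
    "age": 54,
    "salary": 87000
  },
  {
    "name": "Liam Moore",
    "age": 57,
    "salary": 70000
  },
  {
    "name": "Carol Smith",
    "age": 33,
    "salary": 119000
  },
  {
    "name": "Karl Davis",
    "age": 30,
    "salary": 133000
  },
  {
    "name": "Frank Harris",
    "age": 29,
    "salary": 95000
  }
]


Sort by: name (ascending)

Sorted order:
  1. Carol Smith (name = Carol Smith)
  2. Frank Harris (name = Frank Harris)
  3. Frank Harris (name = Frank Harris)
  4. Karl Davis (name = Karl Davis)
  5. Liam Moore (name = Liam Moore)
  6. Olivia Taylor (name = Olivia Taylor)

First: Carol Smith

Carol Smith


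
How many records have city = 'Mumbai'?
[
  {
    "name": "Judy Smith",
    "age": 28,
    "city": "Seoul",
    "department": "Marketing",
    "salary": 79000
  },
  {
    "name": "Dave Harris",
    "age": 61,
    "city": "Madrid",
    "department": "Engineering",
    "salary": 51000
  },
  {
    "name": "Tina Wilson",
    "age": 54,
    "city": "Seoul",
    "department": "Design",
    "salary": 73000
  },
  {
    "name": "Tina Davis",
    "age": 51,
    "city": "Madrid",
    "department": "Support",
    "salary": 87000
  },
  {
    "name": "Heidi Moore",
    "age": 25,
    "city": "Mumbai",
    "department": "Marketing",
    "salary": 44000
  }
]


Data: 5 records
Condition: city = 'Mumbai'

Checking each record:
  Judy Smith: Seoul
  Dave Harris: Madrid
  Tina Wilson: Seoul
  Tina Davis: Madrid
  Heidi Moore: Mumbai MATCH

Count: 1

1


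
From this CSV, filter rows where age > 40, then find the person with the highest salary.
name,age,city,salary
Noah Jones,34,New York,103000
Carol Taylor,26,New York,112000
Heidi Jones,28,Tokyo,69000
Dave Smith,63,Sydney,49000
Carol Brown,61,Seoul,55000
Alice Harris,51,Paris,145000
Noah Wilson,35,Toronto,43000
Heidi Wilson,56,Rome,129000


Filter: age > 40
Sort by: salary (descending)

Filtered records (4):
  Alice Harris, age 51, salary $145000
  Heidi Wilson, age 56, salary $129000
  Carol Brown, age 61, salary $55000
  Dave Smith, age 63, salary $49000

Highest salary: Alice Harris ($145000)

Alice Harris


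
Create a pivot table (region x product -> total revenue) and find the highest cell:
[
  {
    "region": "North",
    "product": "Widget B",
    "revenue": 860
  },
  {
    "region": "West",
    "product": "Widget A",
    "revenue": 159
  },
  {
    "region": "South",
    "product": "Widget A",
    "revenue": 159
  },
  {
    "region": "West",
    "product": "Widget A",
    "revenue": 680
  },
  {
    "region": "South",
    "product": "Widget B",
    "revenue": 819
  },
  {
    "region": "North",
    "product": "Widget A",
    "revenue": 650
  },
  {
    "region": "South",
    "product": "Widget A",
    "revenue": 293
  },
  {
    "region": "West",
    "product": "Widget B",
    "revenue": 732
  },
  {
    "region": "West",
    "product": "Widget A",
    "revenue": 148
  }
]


Pivot: region (rows) x product (columns) -> total revenue

     Widget A      Widget B    
North          650           860  
South          452           819  
West           987           732  

Highest: West / Widget A = $987

West / Widget A = $987


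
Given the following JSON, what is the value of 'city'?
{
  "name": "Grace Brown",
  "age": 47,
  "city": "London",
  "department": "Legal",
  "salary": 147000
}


Looking up field 'city'
Value: London

London


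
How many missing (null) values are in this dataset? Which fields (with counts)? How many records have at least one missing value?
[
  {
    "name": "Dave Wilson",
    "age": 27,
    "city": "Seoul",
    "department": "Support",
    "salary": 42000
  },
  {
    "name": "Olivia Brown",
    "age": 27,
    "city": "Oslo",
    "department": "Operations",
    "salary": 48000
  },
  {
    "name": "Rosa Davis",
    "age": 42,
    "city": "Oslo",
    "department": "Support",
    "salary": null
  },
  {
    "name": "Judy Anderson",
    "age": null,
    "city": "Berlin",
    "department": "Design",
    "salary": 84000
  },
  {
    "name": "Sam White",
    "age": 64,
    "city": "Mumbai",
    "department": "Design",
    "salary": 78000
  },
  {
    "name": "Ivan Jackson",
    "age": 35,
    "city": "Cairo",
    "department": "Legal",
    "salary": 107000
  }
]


Checking for missing (null) values in 6 records:

  Dave Wilson: complete
  Olivia Brown: complete
  Rosa Davis: salary
  Judy Anderson: age
  Sam White: complete
  Ivan Jackson: complete

Per field:
  name: 0 missing
  age: 1 missing
  city: 0 missing
  department: 0 missing
  salary: 1 missing

Total missing values: 2
Records with any missing: 2

2 missing values (age: 1, salary: 1); 2 incomplete records


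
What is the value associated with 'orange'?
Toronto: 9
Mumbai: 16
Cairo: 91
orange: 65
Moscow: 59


Looking up key 'orange'
Value: 65

65


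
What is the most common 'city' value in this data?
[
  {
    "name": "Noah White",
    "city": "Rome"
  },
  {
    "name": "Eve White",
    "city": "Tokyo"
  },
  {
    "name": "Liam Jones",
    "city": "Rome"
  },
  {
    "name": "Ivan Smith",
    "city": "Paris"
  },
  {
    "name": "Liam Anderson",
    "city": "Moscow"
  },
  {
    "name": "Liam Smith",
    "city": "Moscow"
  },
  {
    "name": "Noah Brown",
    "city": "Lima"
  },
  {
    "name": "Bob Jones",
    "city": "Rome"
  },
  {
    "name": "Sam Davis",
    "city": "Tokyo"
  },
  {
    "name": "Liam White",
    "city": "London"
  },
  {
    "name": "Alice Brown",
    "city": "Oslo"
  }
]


Counting 'city' values across 11 records:

  Rome: 3 ###
  Tokyo: 2 ##
  Moscow: 2 ##
  Paris: 1 #
  Lima: 1 #
  London: 1 #
  Oslo: 1 #

Most common: Rome (3 times)

Rome (3 times)


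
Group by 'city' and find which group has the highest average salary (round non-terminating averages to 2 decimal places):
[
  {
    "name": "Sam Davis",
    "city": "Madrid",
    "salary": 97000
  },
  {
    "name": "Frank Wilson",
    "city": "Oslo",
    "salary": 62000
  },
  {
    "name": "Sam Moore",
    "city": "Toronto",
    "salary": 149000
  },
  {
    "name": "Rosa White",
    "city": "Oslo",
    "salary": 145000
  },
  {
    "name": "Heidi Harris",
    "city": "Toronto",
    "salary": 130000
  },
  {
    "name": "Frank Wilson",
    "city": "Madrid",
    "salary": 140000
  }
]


Group by: city

Groups:
  Madrid: 2 people, avg salary = 237000/2 = $118500
  Oslo: 2 people, avg salary = 207000/2 = $103500
  Toronto: 2 people, avg salary = 279000/2 = $139500

Highest average salary: Toronto ($139500)

Toronto ($139500)


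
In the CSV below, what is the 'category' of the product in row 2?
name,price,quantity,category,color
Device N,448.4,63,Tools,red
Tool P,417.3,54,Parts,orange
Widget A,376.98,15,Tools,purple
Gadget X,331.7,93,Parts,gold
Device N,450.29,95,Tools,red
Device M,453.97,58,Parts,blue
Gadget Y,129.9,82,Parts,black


Query: Row 2 ('Tool P'), column 'category'
Value: Parts

Parts


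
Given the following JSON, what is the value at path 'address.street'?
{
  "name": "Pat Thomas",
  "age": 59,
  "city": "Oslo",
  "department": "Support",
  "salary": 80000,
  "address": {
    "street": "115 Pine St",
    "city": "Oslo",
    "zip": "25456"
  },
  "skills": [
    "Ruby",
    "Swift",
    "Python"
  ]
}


Query: address.street
Path: address -> street
Value: 115 Pine St

115 Pine St


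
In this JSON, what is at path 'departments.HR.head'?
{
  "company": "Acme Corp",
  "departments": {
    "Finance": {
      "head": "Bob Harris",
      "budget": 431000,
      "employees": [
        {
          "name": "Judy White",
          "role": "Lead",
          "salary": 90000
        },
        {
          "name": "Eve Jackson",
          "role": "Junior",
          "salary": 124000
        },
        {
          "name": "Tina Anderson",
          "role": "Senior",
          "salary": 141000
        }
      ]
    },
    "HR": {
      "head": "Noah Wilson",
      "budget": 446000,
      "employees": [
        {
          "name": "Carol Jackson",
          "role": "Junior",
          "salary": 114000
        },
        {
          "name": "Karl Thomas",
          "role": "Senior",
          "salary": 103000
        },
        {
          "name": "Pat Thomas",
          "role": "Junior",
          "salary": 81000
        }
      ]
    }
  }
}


Path: departments.HR.head

Navigate:
  -> departments
  -> HR
  -> head = 'Noah Wilson'

Noah Wilson


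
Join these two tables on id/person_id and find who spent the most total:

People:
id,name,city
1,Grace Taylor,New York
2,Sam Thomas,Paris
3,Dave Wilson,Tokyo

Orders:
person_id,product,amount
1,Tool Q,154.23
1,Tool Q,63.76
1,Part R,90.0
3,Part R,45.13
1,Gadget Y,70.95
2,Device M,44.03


Join on: people.id = orders.person_id

Joined rows:
  Grace Taylor (New York) bought Tool Q for $154.23
  Grace Taylor (New York) bought Tool Q for $63.76
  Grace Taylor (New York) bought Part R for $90.0
  Dave Wilson (Tokyo) bought Part R for $45.13
  Grace Taylor (New York) bought Gadget Y for $70.95
  Sam Thomas (Paris) bought Device M for $44.03

Total per person:
  Grace Taylor: $378.94
  Dave Wilson: $45.13
  Sam Thomas: $44.03

Top spender: Grace Taylor ($378.94)

Grace Taylor ($378.94)


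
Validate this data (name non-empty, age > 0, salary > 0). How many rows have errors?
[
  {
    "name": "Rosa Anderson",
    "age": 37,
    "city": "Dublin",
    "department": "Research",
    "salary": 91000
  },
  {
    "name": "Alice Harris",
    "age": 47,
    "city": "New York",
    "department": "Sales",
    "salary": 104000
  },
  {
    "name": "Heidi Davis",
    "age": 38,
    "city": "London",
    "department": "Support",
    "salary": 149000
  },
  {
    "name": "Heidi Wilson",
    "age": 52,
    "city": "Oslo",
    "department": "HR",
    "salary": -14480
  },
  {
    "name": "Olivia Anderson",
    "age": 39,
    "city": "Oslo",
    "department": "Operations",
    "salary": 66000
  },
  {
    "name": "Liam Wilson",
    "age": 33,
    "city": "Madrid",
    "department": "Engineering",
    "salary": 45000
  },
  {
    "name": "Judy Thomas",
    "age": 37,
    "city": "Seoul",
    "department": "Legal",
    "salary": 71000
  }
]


Validating 7 records:
Rules: name non-empty, age > 0, salary > 0

  Row 1 (Rosa Anderson): OK
  Row 2 (Alice Harris): OK
  Row 3 (Heidi Davis): OK
  Row 4 (Heidi Wilson): negative salary: -14480
  Row 5 (Olivia Anderson): OK
  Row 6 (Liam Wilson): OK
  Row 7 (Judy Thomas): OK

Total errors: 1

1 errors


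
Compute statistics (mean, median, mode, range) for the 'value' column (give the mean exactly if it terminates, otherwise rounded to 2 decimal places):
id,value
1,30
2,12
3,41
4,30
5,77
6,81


Data: [30, 12, 41, 30, 77, 81]
Count: 6
Sum: 271
Mean: 271/6 ≈ 45.17 (rounded to 2 decimal places)
Sorted: [12, 30, 30, 41, 77, 81]
Median: 35.5
Mode: 30 (2 times)
Range: 81 - 12 = 69
Min: 12, Max: 81

mean≈45.17, median=35.5, mode=30, range=69


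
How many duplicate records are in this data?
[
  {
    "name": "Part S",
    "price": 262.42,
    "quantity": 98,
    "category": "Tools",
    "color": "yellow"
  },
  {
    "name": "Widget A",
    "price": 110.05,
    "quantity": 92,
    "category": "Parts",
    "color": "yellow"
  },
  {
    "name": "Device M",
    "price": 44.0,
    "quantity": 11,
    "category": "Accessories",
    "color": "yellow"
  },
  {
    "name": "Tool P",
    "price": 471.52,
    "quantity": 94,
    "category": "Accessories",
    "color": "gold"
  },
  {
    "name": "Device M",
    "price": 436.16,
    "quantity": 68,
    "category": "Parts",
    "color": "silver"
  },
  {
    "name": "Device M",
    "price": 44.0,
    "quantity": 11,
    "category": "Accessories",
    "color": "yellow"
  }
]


Checking 6 records for duplicates:

  Row 1: Part S ($262.42, qty 98)
  Row 2: Widget A ($110.05, qty 92)
  Row 3: Device M ($44.0, qty 11)
  Row 4: Tool P ($471.52, qty 94)
  Row 5: Device M ($436.16, qty 68)
  Row 6: Device M ($44.0, qty 11) <-- DUPLICATE

Duplicates found: 1
Unique records: 5

1 duplicates, 5 unique


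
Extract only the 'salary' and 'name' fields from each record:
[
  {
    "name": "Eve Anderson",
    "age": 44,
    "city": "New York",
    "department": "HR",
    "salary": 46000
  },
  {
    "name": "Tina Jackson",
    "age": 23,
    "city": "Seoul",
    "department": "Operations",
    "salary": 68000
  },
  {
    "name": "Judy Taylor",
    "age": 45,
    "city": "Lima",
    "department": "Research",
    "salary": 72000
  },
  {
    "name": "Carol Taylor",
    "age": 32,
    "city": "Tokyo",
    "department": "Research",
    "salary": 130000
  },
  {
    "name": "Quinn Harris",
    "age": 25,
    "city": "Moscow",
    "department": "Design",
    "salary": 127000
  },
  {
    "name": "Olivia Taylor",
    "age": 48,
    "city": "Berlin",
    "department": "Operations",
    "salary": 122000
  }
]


Original: 6 records with fields: name, age, city, department, salary
Keep: ['salary', 'name']
Drop: ['age', 'city', 'department']
Result: 6 records, 2 fields each

[
  {
    "salary": 46000,
    "name": "Eve Anderson"
  },
  {
    "salary": 68000,
    "name": "Tina Jackson"
  },
  {
    "salary": 72000,
    "name": "Judy Taylor"
  },
  {
    "salary": 130000,
    "name": "Carol Taylor"
  },
  {
    "salary": 127000,
    "name": "Quinn Harris"
  },
  {
    "salary": 122000,
    "name": "Olivia Taylor"
  }
]


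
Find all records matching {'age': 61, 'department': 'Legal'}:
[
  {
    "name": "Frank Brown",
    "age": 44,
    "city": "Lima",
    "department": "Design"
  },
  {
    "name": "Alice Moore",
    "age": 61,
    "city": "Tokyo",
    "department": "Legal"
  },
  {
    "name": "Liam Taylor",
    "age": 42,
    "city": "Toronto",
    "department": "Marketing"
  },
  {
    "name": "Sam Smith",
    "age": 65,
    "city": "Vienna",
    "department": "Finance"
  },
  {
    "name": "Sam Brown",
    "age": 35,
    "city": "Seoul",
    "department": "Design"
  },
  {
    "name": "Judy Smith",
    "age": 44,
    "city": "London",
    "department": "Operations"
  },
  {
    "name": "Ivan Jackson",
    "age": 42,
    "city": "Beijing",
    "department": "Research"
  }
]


Search criteria: {'age': 61, 'department': 'Legal'}

Checking 7 records:
  Frank Brown: {age: 44, department: Design}
  Alice Moore: {age: 61, department: Legal} <-- MATCH
  Liam Taylor: {age: 42, department: Marketing}
  Sam Smith: {age: 65, department: Finance}
  Sam Brown: {age: 35, department: Design}
  Judy Smith: {age: 44, department: Operations}
  Ivan Jackson: {age: 42, department: Research}

Matches: ["Alice Moore"]

["Alice Moore"]


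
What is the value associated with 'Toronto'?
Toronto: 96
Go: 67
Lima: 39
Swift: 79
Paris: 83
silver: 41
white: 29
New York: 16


Looking up key 'Toronto'
Value: 96

96


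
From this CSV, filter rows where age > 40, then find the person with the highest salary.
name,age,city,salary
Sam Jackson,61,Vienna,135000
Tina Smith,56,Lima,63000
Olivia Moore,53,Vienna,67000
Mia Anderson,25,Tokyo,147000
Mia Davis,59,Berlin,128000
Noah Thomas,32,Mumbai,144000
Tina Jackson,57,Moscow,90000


Filter: age > 40
Sort by: salary (descending)

Filtered records (5):
  Sam Jackson, age 61, salary $135000
  Mia Davis, age 59, salary $128000
  Tina Jackson, age 57, salary $90000
  Olivia Moore, age 53, salary $67000
  Tina Smith, age 56, salary $63000

Highest salary: Sam Jackson ($135000)

Sam Jackson


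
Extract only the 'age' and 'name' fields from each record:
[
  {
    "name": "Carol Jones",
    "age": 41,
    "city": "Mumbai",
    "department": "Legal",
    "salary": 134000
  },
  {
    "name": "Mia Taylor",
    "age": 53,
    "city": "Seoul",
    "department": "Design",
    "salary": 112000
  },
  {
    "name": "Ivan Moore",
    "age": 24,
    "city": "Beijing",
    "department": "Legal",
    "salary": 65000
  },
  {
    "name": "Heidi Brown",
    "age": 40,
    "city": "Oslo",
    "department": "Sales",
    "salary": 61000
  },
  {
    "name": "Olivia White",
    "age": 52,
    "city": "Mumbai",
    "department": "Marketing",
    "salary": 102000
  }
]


Original: 5 records with fields: name, age, city, department, salary
Keep: ['age', 'name']
Drop: ['city', 'department', 'salary']
Result: 5 records, 2 fields each

[
  {
    "age": 41,
    "name": "Carol Jones"
  },
  {
    "age": 53,
    "name": "Mia Taylor"
  },
  {
    "age": 24,
    "name": "Ivan Moore"
  },
  {
    "age": 40,
    "name": "Heidi Brown"
  },
  {
    "age": 52,
    "name": "Olivia White"
  }
]


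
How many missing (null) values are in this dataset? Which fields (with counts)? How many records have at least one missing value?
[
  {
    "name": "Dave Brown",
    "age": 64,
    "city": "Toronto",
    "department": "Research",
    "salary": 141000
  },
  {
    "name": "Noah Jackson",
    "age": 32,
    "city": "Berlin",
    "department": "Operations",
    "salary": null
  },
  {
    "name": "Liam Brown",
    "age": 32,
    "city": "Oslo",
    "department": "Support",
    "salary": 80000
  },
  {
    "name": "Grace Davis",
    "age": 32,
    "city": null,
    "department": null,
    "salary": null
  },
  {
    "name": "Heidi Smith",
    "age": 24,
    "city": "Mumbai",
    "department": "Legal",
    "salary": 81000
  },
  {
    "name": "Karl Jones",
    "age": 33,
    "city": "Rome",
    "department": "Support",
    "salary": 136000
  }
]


Checking for missing (null) values in 6 records:

  Dave Brown: complete
  Noah Jackson: salary
  Liam Brown: complete
  Grace Davis: city, department, salary
  Heidi Smith: complete
  Karl Jones: complete

Per field:
  name: 0 missing
  age: 0 missing
  city: 1 missing
  department: 1 missing
  salary: 2 missing

Total missing values: 4
Records with any missing: 2

4 missing values (city: 1, department: 1, salary: 2); 2 incomplete records


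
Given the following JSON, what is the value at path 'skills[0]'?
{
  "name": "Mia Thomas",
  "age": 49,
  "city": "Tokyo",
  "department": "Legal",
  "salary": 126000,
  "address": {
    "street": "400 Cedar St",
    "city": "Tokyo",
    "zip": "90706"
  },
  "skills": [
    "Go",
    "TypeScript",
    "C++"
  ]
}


Query: skills[0]
Path: skills -> first element
Value: Go

Go


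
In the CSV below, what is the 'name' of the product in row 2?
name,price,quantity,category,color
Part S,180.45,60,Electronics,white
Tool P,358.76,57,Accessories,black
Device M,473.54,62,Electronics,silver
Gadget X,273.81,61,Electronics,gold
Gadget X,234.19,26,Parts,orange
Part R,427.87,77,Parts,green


Query: Row 2 ('Tool P'), column 'name'
Value: Tool P

Tool P


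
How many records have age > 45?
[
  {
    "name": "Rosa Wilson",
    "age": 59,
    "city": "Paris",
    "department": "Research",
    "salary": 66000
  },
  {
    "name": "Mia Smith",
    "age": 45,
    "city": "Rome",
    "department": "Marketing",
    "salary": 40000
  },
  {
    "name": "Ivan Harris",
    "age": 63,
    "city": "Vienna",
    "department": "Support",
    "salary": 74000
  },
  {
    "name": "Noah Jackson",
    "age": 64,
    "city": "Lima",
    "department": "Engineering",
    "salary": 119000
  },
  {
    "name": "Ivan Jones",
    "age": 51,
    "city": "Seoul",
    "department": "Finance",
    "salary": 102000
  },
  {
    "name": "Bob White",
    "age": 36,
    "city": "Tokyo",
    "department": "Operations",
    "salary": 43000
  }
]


Data: 6 records
Condition: age > 45

Checking each record:
  Rosa Wilson: 59 MATCH
  Mia Smith: 45
  Ivan Harris: 63 MATCH
  Noah Jackson: 64 MATCH
  Ivan Jones: 51 MATCH
  Bob White: 36

Count: 4

4


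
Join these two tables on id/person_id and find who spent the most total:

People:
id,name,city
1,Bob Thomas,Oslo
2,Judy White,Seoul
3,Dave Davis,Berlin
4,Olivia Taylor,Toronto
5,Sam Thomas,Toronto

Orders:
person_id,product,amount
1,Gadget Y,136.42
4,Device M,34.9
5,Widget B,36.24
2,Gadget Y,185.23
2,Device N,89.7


Join on: people.id = orders.person_id

Joined rows:
  Bob Thomas (Oslo) bought Gadget Y for $136.42
  Olivia Taylor (Toronto) bought Device M for $34.9
  Sam Thomas (Toronto) bought Widget B for $36.24
  Judy White (Seoul) bought Gadget Y for $185.23
  Judy White (Seoul) bought Device N for $89.7

Total per person:
  Judy White: $274.93
  Bob Thomas: $136.42
  Sam Thomas: $36.24
  Olivia Taylor: $34.90

Top spender: Judy White ($274.93)

Judy White ($274.93)


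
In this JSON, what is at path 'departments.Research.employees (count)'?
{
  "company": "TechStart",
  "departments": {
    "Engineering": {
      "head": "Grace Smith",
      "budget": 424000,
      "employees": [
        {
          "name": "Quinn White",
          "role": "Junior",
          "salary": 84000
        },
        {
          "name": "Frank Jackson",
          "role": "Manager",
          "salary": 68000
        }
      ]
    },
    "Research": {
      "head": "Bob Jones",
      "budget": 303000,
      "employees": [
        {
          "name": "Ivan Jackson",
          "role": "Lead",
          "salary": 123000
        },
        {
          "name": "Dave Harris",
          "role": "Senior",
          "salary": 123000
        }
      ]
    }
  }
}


Path: departments.Research.employees (count)

Navigate:
  -> departments
  -> Research
  -> employees (array, length 2)

2


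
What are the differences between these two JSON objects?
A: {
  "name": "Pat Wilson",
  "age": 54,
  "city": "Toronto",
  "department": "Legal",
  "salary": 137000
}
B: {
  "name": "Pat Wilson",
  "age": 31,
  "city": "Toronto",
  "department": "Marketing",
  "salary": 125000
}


Comparing each field (in key order):
  name: same
  age: DIFFERENT
  city: same
  department: DIFFERENT
  salary: DIFFERENT
Differences:
  age: 54 -> 31
  department: Legal -> Marketing
  salary: 137000 -> 125000

3 field(s) changed

3 changes: age, department, salary


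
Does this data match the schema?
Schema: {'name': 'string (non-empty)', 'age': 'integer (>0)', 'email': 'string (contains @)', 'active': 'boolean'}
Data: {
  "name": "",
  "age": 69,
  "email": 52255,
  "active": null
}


Validating each field against schema:
  name: FAIL ("" is an empty string)
  age: OK (positive integer)
  email: FAIL (52255 is not a string)
  active: FAIL (null is not a boolean)

Result: INVALID (3 errors: name, email, active)

INVALID (3 errors: name, email, active)


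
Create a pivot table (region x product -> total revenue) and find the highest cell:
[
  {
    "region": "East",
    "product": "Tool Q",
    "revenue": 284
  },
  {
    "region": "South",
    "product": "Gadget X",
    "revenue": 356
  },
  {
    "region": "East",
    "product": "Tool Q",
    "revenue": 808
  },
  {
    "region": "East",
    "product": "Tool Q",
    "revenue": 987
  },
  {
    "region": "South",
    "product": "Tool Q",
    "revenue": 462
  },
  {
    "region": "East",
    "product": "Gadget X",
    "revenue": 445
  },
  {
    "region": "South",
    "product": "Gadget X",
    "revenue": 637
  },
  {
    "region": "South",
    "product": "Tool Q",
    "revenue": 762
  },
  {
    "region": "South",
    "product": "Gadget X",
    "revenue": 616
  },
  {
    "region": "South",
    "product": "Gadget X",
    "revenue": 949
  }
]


Pivot: region (rows) x product (columns) -> total revenue

     Gadget X      Tool Q      
East           445          2079  
South         2558          1224  

Highest: South / Gadget X = $2558

South / Gadget X = $2558


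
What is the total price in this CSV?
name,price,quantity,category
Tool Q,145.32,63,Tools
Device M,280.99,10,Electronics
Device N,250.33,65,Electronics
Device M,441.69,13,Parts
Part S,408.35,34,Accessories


Computing total price:
Values: [145.32, 280.99, 250.33, 441.69, 408.35]
Sum = 1526.68

1526.68


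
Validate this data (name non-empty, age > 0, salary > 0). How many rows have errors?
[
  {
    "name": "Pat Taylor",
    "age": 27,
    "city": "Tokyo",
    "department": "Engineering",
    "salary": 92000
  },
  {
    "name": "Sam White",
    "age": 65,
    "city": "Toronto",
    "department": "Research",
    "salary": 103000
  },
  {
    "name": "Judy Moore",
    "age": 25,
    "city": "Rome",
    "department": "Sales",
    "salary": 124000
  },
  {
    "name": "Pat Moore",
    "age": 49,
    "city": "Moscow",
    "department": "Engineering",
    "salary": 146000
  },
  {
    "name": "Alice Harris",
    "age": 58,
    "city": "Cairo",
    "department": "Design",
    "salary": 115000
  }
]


Validating 5 records:
Rules: name non-empty, age > 0, salary > 0

  Row 1 (Pat Taylor): OK
  Row 2 (Sam White): OK
  Row 3 (Judy Moore): OK
  Row 4 (Pat Moore): OK
  Row 5 (Alice Harris): OK

Total errors: 0

0 errors


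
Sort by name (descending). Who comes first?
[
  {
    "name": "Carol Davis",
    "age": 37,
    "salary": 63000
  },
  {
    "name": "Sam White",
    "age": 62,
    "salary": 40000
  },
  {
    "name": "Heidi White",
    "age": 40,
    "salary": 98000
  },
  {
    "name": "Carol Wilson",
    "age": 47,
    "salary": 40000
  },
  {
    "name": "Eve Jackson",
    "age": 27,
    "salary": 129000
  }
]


Sort by: name (descending)

Sorted order:
  1. Sam White (name = Sam White)
  2. Heidi White (name = Heidi White)
  3. Eve Jackson (name = Eve Jackson)
  4. Carol Wilson (name = Carol Wilson)
  5. Carol Davis (name = Carol Davis)

First: Sam White

Sam White


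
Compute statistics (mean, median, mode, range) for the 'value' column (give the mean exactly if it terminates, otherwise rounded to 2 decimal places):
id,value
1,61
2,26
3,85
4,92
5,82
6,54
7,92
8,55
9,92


Data: [61, 26, 85, 92, 82, 54, 92, 55, 92]
Count: 9
Sum: 639
Mean: 639/9 = 71
Sorted: [26, 54, 55, 61, 82, 85, 92, 92, 92]
Median: 82.0
Mode: 92 (3 times)
Range: 92 - 26 = 66
Min: 26, Max: 92

mean=71, median=82.0, mode=92, range=66


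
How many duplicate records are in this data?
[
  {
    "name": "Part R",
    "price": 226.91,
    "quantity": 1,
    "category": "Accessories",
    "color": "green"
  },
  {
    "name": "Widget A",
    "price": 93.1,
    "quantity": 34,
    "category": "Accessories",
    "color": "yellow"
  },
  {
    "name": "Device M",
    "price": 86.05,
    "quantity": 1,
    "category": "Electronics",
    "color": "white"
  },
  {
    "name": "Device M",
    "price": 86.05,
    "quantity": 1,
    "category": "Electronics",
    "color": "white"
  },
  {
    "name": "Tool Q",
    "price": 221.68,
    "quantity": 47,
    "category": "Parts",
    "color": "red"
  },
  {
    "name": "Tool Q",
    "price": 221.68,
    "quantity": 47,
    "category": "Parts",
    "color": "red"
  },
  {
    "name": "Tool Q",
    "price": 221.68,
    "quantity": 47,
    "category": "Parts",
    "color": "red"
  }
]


Checking 7 records for duplicates:

  Row 1: Part R ($226.91, qty 1)
  Row 2: Widget A ($93.1, qty 34)
  Row 3: Device M ($86.05, qty 1)
  Row 4: Device M ($86.05, qty 1) <-- DUPLICATE
  Row 5: Tool Q ($221.68, qty 47)
  Row 6: Tool Q ($221.68, qty 47) <-- DUPLICATE
  Row 7: Tool Q ($221.68, qty 47) <-- DUPLICATE

Duplicates found: 3
Unique records: 4

3 duplicates, 4 unique


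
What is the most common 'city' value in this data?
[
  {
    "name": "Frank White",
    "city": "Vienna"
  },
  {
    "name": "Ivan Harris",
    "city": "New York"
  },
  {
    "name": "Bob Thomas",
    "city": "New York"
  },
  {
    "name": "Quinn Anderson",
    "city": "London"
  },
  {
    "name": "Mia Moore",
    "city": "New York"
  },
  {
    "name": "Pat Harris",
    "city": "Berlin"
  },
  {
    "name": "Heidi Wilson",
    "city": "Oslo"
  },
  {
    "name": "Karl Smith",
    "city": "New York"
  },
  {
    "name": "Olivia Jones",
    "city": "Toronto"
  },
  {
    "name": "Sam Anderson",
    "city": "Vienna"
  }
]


Counting 'city' values across 10 records:

  New York: 4 ####
  Vienna: 2 ##
  London: 1 #
  Berlin: 1 #
  Oslo: 1 #
  Toronto: 1 #

Most common: New York (4 times)

New York (4 times)


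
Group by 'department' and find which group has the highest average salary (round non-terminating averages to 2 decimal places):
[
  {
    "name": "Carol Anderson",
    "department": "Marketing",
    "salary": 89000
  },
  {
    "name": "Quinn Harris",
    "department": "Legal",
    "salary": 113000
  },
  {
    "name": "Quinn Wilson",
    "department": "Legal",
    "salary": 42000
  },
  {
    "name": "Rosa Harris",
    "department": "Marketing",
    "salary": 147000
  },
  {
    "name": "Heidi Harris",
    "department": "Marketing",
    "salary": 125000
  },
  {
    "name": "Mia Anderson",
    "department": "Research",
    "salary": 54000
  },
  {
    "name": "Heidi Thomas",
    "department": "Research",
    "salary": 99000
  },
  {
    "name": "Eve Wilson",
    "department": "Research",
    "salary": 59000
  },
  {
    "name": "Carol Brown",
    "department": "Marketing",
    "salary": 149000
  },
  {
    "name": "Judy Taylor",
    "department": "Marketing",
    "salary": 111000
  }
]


Group by: department

Groups:
  Legal: 2 people, avg salary = 155000/2 = $77500
  Marketing: 5 people, avg salary = 621000/5 = $124200
  Research: 3 people, avg salary = 212000/3 ≈ $70666.67

Highest average salary: Marketing ($124200)

Marketing ($124200)


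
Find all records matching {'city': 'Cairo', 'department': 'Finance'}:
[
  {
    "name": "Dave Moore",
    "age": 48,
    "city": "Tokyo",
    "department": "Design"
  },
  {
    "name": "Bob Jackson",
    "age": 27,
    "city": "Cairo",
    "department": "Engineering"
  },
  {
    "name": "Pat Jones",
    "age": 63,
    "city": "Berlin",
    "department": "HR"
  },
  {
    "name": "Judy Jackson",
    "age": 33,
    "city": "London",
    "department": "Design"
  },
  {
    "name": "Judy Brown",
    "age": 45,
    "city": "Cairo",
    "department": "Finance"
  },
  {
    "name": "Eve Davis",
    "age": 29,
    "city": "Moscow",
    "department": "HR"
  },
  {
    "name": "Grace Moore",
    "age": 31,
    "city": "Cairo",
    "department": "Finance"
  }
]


Search criteria: {'city': 'Cairo', 'department': 'Finance'}

Checking 7 records:
  Dave Moore: {city: Tokyo, department: Design}
  Bob Jackson: {city: Cairo, department: Engineering}
  Pat Jones: {city: Berlin, department: HR}
  Judy Jackson: {city: London, department: Design}
  Judy Brown: {city: Cairo, department: Finance} <-- MATCH
  Eve Davis: {city: Moscow, department: HR}
  Grace Moore: {city: Cairo, department: Finance} <-- MATCH

Matches: ["Judy Brown", "Grace Moore"]

["Judy Brown", "Grace Moore"]


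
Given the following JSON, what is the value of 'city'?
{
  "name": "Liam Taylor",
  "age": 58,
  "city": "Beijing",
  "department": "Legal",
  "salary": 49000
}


Looking up field 'city'
Value: Beijing

Beijing


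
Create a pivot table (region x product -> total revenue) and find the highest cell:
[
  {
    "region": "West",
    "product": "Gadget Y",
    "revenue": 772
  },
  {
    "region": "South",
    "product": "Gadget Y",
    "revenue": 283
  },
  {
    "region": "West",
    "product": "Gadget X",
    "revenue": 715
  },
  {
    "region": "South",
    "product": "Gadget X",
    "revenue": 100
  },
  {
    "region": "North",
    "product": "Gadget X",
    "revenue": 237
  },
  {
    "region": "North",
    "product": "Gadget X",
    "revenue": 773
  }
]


Pivot: region (rows) x product (columns) -> total revenue

     Gadget X      Gadget Y    
North         1010             0  
South          100           283  
West           715           772  

Highest: North / Gadget X = $1010

North / Gadget X = $1010


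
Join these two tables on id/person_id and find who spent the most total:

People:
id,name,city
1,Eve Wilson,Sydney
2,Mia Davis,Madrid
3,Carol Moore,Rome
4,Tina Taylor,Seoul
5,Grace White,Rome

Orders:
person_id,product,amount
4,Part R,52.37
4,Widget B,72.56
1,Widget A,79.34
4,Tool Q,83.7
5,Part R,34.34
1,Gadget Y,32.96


Join on: people.id = orders.person_id

Joined rows:
  Tina Taylor (Seoul) bought Part R for $52.37
  Tina Taylor (Seoul) bought Widget B for $72.56
  Eve Wilson (Sydney) bought Widget A for $79.34
  Tina Taylor (Seoul) bought Tool Q for $83.7
  Grace White (Rome) bought Part R for $34.34
  Eve Wilson (Sydney) bought Gadget Y for $32.96

Total per person:
  Tina Taylor: $208.63
  Eve Wilson: $112.30
  Grace White: $34.34

Top spender: Tina Taylor ($208.63)

Tina Taylor ($208.63)


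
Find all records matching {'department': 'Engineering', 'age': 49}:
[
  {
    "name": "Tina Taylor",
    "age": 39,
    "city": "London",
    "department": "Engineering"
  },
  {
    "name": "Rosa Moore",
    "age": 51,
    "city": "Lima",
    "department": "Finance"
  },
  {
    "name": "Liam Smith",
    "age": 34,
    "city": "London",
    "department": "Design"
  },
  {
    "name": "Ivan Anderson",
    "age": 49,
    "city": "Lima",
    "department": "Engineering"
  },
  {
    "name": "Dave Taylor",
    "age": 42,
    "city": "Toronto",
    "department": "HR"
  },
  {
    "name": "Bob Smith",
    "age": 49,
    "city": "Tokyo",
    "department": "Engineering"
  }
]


Search criteria: {'department': 'Engineering', 'age': 49}

Checking 6 records:
  Tina Taylor: {department: Engineering, age: 39}
  Rosa Moore: {department: Finance, age: 51}
  Liam Smith: {department: Design, age: 34}
  Ivan Anderson: {department: Engineering, age: 49} <-- MATCH
  Dave Taylor: {department: HR, age: 42}
  Bob Smith: {department: Engineering, age: 49} <-- MATCH

Matches: ["Ivan Anderson", "Bob Smith"]

["Ivan Anderson", "Bob Smith"]


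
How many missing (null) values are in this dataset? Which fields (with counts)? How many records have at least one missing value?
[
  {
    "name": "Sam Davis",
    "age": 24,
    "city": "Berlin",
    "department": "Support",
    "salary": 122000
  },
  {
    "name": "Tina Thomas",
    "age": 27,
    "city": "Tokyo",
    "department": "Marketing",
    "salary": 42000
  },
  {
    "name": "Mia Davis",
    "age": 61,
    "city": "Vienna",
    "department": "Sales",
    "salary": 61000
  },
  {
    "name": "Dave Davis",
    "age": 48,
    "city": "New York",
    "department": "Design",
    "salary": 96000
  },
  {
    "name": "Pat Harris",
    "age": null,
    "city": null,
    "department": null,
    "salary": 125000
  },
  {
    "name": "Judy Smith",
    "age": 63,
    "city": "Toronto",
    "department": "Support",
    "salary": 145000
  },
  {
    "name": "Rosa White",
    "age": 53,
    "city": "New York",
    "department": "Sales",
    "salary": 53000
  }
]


Checking for missing (null) values in 7 records:

  Sam Davis: complete
  Tina Thomas: complete
  Mia Davis: complete
  Dave Davis: complete
  Pat Harris: age, city, department
  Judy Smith: complete
  Rosa White: complete

Per field:
  name: 0 missing
  age: 1 missing
  city: 1 missing
  department: 1 missing
  salary: 0 missing

Total missing values: 3
Records with any missing: 1

3 missing values (age: 1, city: 1, department: 1); 1 incomplete records


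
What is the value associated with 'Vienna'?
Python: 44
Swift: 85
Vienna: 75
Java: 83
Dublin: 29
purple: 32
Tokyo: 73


Looking up key 'Vienna'
Value: 75

75


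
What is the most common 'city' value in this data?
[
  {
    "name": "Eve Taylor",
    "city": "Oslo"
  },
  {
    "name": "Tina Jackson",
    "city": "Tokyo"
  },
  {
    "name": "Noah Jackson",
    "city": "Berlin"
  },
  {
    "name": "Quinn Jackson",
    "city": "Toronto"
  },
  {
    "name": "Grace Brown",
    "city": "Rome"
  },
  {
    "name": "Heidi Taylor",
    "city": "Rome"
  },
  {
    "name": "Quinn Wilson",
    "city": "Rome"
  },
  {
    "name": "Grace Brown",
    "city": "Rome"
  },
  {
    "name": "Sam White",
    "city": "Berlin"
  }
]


Counting 'city' values across 9 records:

  Rome: 4 ####
  Berlin: 2 ##
  Oslo: 1 #
  Tokyo: 1 #
  Toronto: 1 #

Most common: Rome (4 times)

Rome (4 times)


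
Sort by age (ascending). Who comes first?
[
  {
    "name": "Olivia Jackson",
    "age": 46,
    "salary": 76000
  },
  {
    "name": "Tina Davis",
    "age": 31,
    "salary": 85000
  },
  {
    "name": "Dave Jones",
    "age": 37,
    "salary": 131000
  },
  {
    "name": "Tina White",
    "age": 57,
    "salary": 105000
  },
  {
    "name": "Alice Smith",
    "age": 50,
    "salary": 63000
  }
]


Sort by: age (ascending)

Sorted order:
  1. Tina Davis (age = 31)
  2. Dave Jones (age = 37)
  3. Olivia Jackson (age = 46)
  4. Alice Smith (age = 50)
  5. Tina White (age = 57)

First: Tina Davis

Tina Davis


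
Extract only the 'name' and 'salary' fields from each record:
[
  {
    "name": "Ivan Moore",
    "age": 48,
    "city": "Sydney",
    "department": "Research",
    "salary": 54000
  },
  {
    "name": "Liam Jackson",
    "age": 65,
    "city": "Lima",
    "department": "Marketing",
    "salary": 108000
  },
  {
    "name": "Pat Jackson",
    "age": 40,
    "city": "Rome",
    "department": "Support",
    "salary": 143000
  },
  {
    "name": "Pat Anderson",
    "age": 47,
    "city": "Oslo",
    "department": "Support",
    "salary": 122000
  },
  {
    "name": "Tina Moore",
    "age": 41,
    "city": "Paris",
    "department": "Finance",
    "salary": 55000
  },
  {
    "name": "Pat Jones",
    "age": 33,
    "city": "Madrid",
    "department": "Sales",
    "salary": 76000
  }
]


Original: 6 records with fields: name, age, city, department, salary
Keep: ['name', 'salary']
Drop: ['age', 'city', 'department']
Result: 6 records, 2 fields each

[
  {
    "name": "Ivan Moore",
    "salary": 54000
  },
  {
    "name": "Liam Jackson",
    "salary": 108000
  },
  {
    "name": "Pat Jackson",
    "salary": 143000
  },
  {
    "name": "Pat Anderson",
    "salary": 122000
  },
  {
    "name": "Tina Moore",
    "salary": 55000
  },
  {
    "name": "Pat Jones",
    "salary": 76000
  }
]


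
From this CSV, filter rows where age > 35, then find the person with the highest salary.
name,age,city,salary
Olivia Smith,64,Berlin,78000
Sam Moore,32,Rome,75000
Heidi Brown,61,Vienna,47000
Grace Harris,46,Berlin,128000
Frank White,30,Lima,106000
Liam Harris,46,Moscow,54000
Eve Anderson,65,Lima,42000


Filter: age > 35
Sort by: salary (descending)

Filtered records (5):
  Grace Harris, age 46, salary $128000
  Olivia Smith, age 64, salary $78000
  Liam Harris, age 46, salary $54000
  Heidi Brown, age 61, salary $47000
  Eve Anderson, age 65, salary $42000

Highest salary: Grace Harris ($128000)

Grace Harris


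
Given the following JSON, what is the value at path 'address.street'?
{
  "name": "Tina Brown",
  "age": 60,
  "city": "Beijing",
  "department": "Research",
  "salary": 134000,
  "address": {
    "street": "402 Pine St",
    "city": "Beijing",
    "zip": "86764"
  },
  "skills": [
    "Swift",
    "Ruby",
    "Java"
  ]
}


Query: address.street
Path: address -> street
Value: 402 Pine St

402 Pine St


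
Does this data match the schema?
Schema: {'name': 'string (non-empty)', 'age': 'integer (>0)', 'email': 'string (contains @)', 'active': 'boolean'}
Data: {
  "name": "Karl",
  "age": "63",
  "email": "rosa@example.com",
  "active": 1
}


Validating each field against schema:
  name: OK (non-empty string)
  age: FAIL ("63" is not an integer)
  email: OK (string with @)
  active: FAIL (1 is not a boolean)

Result: INVALID (2 errors: age, active)

INVALID (2 errors: age, active)


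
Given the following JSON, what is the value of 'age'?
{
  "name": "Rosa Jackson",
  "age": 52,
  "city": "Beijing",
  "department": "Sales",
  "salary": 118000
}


Looking up field 'age'
Value: 52

52


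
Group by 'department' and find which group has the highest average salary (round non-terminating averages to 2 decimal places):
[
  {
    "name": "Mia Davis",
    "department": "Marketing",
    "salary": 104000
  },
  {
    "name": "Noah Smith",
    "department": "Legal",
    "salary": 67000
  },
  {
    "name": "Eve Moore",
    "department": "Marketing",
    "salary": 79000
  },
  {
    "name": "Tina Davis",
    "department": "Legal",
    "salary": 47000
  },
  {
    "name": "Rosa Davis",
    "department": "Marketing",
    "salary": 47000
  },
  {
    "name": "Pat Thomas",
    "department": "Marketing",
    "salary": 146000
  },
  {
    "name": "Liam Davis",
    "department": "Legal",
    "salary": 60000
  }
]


Group by: department

Groups:
  Legal: 3 people, avg salary = 174000/3 = $58000
  Marketing: 4 people, avg salary = 376000/4 = $94000

Highest average salary: Marketing ($94000)

Marketing ($94000)


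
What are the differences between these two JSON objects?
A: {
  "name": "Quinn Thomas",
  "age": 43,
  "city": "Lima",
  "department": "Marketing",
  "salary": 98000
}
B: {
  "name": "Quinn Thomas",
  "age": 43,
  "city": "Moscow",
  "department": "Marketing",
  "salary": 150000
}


Comparing each field (in key order):
  name: same
  age: same
  city: DIFFERENT
  department: same
  salary: DIFFERENT
Differences:
  city: Lima -> Moscow
  salary: 98000 -> 150000

2 field(s) changed

2 changes: city, salary
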